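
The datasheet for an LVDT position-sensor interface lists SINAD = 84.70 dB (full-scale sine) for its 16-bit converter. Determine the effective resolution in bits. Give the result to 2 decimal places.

ENOB = (84.70 − 1.76)/6.02 = 13.7774 bits.

13.78 bits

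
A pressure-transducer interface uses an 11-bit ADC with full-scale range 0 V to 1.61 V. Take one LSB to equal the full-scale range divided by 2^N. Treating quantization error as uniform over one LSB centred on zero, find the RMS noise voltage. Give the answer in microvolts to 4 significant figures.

Range is 1.61 V.
LSB = 1.61 V ÷ 2^11 = 1.61/2048 V = 0.786133 mV.
RMS of a uniform error over width LSB is LSB/√12 = 226.9 µV.

226.9 µV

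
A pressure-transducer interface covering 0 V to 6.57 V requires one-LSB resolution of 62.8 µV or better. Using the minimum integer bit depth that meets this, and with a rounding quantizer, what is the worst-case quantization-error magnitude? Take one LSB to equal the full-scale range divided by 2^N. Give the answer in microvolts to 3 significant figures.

25.1 µV

Range is 6.57 V.
Levels needed ≥ 6.57/62.8 µV = 104600. 2^17 = 131072 suffices, so N_min = 17.
One LSB is 6.57 V / 131072 = 50.125 µV.
Half an LSB is 25.1 µV.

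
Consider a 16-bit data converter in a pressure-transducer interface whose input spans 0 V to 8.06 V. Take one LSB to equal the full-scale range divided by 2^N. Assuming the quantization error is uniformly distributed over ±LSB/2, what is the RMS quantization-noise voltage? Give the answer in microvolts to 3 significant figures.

35.5 µV

Full-scale range = 8.06 V.
LSB = 8.06 V / 2^16 = 122.99 µV.
For a uniform distribution on [−LSB/2, +LSB/2], V_rms = LSB/√12 = 122.99 µV/3.4641 = 35.5 µV.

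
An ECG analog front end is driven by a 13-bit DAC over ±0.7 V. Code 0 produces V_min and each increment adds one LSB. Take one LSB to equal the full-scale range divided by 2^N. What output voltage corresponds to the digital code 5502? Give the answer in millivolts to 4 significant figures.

240.3 mV

The full-scale span is 0.7 − (-0.7) = 1.4 V. LSB = 1.4 V / 2^13.
Output = V_min + (5502/8192) × range = -0.7 + 0.671631 × 1.4 V
      = -0.7 + 0.940283 = 0.240283 V.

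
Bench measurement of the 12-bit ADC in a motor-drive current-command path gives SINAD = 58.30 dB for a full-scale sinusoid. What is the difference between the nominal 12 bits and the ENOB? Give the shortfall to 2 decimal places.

2.61 bits

ENOB = (SINAD − 1.76)/6.02 = (58.30 − 1.76)/6.02 = 9.3920 bits.
12 − 9.3920 = 2.61 bits below nominal.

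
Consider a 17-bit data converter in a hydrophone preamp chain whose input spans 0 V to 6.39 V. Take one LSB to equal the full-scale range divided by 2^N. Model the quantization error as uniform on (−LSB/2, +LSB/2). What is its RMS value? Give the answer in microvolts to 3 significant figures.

Span = 6.39 V.
LSB = 6.39 V / 2^17 = 48.752 µV.
σ_q = LSB/√12 = 48.752 µV/3.4641 = 14.1 µV.

14.1 µV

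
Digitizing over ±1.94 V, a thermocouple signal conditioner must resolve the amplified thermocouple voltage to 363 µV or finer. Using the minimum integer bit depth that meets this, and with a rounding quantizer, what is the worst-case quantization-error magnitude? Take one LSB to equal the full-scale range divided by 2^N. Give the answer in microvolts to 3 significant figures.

Span: 1.94 V − (-1.94 V) = 3.88 V.
Levels needed ≥ 3.88/363 µV = 10690. 2^14 = 16384 suffices, so N_min = 14.
Step size = 3.88/16384 V = 236.82 µV.
Max error for round-to-nearest is LSB/2 = 118 µV.

118 µV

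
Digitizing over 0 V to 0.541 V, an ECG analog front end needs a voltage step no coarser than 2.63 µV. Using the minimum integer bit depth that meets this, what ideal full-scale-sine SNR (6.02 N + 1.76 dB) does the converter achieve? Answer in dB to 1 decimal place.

Full-scale range = 0.541 V.
Required number of levels: 0.541/2.63 µV = 205700; smallest N with 2^N ≥ that is 18.
Ideal SNR at N = 18: 6.02·18 + 1.76 = 110.1 dB.

110.1 dB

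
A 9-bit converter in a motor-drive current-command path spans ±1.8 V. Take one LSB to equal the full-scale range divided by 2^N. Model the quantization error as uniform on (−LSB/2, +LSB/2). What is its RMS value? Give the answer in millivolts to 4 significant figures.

Full-scale range = 1.8 V − (-1.8 V) = 3.6 V.
LSB = 3.6 V ÷ 2^9 = 3.6/512 V = 7.03125 mV.
V_rms = LSB/√12 = 7.03125 mV / √12 = 2.030 mV.

2.030 mV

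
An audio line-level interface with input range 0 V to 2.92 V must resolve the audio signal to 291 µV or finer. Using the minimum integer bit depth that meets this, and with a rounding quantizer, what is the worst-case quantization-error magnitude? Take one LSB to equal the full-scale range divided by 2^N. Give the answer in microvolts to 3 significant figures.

V_FS = 2.92 V.
Required number of levels: 2.92/291 µV = 10034; smallest N with 2^N ≥ that is 14.
LSB = 2.92 V ÷ 2^14 = 2.92/16384 V = 178.22 µV.
|e|_max = LSB/2 = 89.1 µV.

89.1 µV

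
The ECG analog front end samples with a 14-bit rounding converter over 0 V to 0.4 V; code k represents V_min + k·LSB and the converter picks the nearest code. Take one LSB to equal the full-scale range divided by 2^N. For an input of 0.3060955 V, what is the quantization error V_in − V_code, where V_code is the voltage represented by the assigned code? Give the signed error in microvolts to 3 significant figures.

−8.02 µV

V_FS = 0.4 V. LSB = 0.4 V / 2^14 ≈ 24.41 µV.
(V_in − V_min)/LSB = (0.3060955 − (0)) × 16384/0.4 = 12537.6717 → nearest code k = 12538.
Reconstructed level: 0 + 12538 × 0.4/16384 V = 0.30610351563 V.
Error = V_in − V_code = 0.3060955 − (0.30610351563) = −8.02 µV.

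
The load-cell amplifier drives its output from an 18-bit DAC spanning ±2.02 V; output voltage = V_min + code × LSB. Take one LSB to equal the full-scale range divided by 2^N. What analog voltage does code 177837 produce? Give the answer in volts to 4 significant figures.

0.7207 V

Full-scale range = 2.02 V − (-2.02 V) = 4.04 V. LSB = 4.04 V / 2^18.
Output = V_min + (177837/262144) × range = -2.02 + 0.678394 × 4.04 V
      = -2.02 + 2.74071 = 0.720713 V.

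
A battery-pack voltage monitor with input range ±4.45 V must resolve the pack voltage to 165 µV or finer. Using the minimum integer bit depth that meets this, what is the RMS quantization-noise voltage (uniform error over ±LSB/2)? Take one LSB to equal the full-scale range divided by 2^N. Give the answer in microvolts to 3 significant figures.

39.2 µV

Span: 4.45 V − (-4.45 V) = 8.9 V.
8.9 V / 165 µV = 53940. Since 2^15 = 32768 and 2^16 = 65536, N = 16.
One LSB is 8.9 V / 65536 = 135.80 µV.
RMS noise = LSB/√12 = 39.2 µV.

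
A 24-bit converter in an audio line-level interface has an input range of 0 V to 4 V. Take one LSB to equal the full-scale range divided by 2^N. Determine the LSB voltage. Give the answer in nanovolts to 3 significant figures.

Span = 4 V.
2^24 = 16777216 levels.
LSB = 4 V ÷ 2^24 = 4/16777216 V = 238 nV.

238 nV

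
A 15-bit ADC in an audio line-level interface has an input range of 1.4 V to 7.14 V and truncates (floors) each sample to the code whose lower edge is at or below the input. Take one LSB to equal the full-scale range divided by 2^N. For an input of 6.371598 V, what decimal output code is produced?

28381

The full-scale span is 7.14 − (1.4) = 5.74 V. LSB = 5.74 V / 2^15 ≈ 175.2 µV.
V_in − V_min = 6.371598 − (1.4) = 4.971598 V.
Divide by LSB: 4.971598 × 32768/5.74 = 28381.4152.
Truncating gives code 28381.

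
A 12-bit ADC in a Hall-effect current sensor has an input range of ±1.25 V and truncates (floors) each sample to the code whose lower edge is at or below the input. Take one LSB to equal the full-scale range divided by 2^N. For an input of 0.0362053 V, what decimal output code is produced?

2107

Full-scale range = 1.25 V − (-1.25 V) = 2.5 V. LSB = 2.5 V / 2^12 ≈ 0.6104 mV.
code = ⌊(V_in − V_min)/LSB⌋ = ⌊(V_in − V_min) × 2^12 / range⌋
     = ⌊(0.0362053 − (-1.25)) × 4096 / 2.5⌋ = ⌊1.2862053 × 4096/2.5⌋
     = ⌊2107.319⌋ = 2107.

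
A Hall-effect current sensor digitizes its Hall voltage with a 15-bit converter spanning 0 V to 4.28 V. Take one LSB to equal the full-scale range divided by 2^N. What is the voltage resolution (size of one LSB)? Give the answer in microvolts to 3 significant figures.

131 µV

V_FS = 4.28 V.
Number of codes = 2^15 = 32768.
Step size = 4.28/32768 V = 131 µV.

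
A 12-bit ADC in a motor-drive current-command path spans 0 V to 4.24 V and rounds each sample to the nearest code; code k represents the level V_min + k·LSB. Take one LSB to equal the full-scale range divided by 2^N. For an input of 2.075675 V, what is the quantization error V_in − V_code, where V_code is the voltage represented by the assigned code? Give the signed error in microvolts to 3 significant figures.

+187 µV

Span = 4.24 V. LSB = 4.24 V / 2^12 ≈ 1.035 mV.
Position in LSBs: (2.075675 − (0)) × 4096/4.24 = 2005.1804; rounding gives k = 2005.
Reconstructed level: 0 + 2005 × 4.24/4096 V = 2.075488281 V.
Error = V_in − V_code = 2.075675 − (2.075488281) = +187 µV.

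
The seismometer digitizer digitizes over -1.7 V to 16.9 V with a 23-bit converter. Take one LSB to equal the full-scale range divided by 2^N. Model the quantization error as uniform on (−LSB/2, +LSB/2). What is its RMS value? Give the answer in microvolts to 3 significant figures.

Span: 16.9 V − (-1.7 V) = 18.6 V.
LSB = 18.6 V ÷ 2^23 = 18.6/8388608 V = 2.2173 µV.
For a uniform distribution on [−LSB/2, +LSB/2], V_rms = LSB/√12 = 2.2173 µV/3.4641 = 0.640 µV.

0.640 µV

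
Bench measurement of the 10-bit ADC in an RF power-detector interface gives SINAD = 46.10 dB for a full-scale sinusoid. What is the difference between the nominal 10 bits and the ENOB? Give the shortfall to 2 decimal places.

2.63 bits

ENOB = (SINAD − 1.76)/6.02 = (46.10 − 1.76)/6.02 = 7.3654 bits.
10 − 7.3654 = 2.63 bits below nominal.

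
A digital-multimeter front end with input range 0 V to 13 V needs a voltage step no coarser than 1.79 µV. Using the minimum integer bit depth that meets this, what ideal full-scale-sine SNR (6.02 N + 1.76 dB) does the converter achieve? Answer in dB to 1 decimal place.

140.2 dB

Range is 13 V.
Required number of levels: 13/1.79 µV = 7.2626e6; smallest N with 2^N ≥ that is 23.
SNR = 6.02 × 23 + 1.76 = 140.22 dB.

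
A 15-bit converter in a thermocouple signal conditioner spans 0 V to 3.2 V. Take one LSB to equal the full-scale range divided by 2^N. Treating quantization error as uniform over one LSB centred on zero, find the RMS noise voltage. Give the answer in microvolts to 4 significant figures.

Span = 3.2 V.
LSB = 3.2 V ÷ 2^15 = 3.2/32768 V = 97.6563 µV.
σ_q = LSB/√12 = 97.6563 µV/3.4641 = 28.19 µV.

28.19 µV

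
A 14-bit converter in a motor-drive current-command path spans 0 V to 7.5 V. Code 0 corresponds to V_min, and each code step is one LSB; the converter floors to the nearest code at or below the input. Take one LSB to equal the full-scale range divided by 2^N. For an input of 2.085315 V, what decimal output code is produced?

4555

Range is 7.5 V. LSB = 7.5 V / 2^14 ≈ 457.8 µV.
(V_in − V_min) × 2^14/range = (2.085315 − (0)) × 16384/7.5 = 4555.440.
Floor → code = 4555.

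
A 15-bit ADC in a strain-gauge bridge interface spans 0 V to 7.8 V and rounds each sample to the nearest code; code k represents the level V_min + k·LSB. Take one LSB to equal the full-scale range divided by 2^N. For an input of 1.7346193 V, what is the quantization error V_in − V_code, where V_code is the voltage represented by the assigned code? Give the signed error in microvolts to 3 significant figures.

Range is 7.8 V. LSB = 7.8 V / 2^15 ≈ 238.0 µV.
(1.7346193 − (0)) / LSB = 1.7346193 × 32768/7.8 = 7287.1802. Nearest integer: k = 7287.
V_code = V_min + k × range/2^15 = 0 + 7287 × 7.8/32768 = 1.7345764160 V.
e = 1.7346193 − (1.7345764160) = +42.9 µV.

+42.9 µV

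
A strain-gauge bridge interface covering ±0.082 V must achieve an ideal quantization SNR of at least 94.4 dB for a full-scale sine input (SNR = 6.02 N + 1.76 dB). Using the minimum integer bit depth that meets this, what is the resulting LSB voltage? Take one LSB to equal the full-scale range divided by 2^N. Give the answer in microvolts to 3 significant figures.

Range = 0.082 − (-0.082) = 0.164 V.
Solving 6.02 N ≥ 94.4 − 1.76: N ≥ 15.389. Round up → N = 16.
LSB = 0.164 V ÷ 2^16 = 0.164/65536 V = 2.50 µV.

2.50 µV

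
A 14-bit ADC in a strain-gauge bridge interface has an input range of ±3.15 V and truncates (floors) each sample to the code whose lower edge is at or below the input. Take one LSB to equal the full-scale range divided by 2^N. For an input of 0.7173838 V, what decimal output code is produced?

Span: 3.15 V − (-3.15 V) = 6.3 V. LSB = 6.3 V / 2^14 ≈ 384.5 µV.
code = ⌊(V_in − V_min)/LSB⌋ = ⌊(V_in − V_min) × 2^14 / range⌋
     = ⌊(0.7173838 − (-3.15)) × 16384 / 6.3⌋ = ⌊3.8673838 × 16384/6.3⌋
     = ⌊10057.653⌋ = 10057.

10057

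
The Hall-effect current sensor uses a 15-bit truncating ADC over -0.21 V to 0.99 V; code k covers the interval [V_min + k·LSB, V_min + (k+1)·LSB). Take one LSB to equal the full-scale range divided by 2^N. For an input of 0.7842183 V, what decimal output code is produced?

27148

Range = 0.99 − (-0.21) = 1.2 V. LSB = 1.2 V / 2^15 ≈ 36.62 µV.
(V_in − V_min) × 2^15/range = (0.7842183 − (-0.21)) × 32768/1.2 = 27148.788.
Floor → code = 27148.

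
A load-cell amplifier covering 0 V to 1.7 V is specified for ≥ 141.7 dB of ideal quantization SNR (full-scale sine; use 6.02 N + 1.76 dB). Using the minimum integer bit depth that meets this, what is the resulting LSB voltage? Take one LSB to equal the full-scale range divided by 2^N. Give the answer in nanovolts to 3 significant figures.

101 nV

Range is 1.7 V.
6.02 N + 1.76 ≥ 141.7 gives N ≥ 23.246, so the minimum integer is 24.
LSB = 1.7 V / 2^24 = 101 nV.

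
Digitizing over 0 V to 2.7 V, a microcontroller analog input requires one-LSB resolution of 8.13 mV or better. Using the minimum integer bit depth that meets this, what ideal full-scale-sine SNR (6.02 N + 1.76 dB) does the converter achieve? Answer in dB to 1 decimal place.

Range is 2.7 V.
2.7 V / 8.13 mV = 332.1. Since 2^8 = 256 and 2^9 = 512, N = 9.
6.02(9) + 1.76 = 55.94 dB.

55.9 dB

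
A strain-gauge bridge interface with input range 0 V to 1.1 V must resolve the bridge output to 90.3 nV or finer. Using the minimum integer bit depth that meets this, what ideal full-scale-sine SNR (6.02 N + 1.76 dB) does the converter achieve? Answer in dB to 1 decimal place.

Range is 1.1 V.
1.1 V / 90.3 nV = 1.218e7. Since 2^23 = 8388608 and 2^24 = 16777216, N = 24.
6.02(24) + 1.76 = 146.24 dB.

146.2 dB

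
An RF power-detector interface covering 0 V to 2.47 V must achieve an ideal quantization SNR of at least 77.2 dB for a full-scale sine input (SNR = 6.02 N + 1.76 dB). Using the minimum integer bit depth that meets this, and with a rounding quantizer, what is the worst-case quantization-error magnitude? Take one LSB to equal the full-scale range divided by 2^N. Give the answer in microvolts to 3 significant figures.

Span = 2.47 V.
N ≥ (77.2 − 1.76)/6.02 = 12.532 → N_min = 13.
LSB = 2.47 V / 2^13 = 301.51 µV.
Half an LSB is 151 µV.

151 µV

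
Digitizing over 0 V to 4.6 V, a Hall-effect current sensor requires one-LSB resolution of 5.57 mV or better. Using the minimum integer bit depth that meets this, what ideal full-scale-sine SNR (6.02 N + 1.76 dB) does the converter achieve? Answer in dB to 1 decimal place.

Range is 4.6 V.
Levels needed ≥ 4.6/5.57 mV = 825.9. 2^10 = 1024 suffices, so N_min = 10.
SNR = 6.02 × 10 + 1.76 = 61.96 dB.

62.0 dB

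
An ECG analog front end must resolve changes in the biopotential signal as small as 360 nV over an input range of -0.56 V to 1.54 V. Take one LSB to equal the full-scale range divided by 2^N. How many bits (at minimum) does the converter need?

23 bits

Full-scale range = 1.54 V − (-0.56 V) = 2.1 V.
Need 2^N ≥ 2.1 V / 360 nV = 5.833e6 → N_min = 23.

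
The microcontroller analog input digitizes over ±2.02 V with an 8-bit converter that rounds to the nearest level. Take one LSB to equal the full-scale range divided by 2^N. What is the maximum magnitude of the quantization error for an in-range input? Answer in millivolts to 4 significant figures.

Span: 2.02 V − (-2.02 V) = 4.04 V.
LSB = 4.04 V / 2^8 = 15.7813 mV.
A rounding quantizer has |error| ≤ LSB/2 = 7.891 mV.

7.891 mV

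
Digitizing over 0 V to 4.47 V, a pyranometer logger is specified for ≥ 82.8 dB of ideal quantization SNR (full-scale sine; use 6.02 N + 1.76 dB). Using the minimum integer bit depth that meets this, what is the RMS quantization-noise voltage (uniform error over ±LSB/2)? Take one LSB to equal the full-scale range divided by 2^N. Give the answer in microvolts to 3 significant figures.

V_FS = 4.47 V.
6.02 N + 1.76 ≥ 82.8 gives N ≥ 13.462, so the minimum integer is 14.
One LSB is 4.47 V / 16384 = 272.83 µV.
V_rms = LSB/√12 = 78.8 µV.

78.8 µV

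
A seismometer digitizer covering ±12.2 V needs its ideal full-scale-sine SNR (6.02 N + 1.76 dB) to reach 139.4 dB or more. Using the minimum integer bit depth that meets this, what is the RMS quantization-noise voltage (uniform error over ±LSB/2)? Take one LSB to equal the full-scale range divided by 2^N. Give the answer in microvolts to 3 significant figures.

Full-scale range = 12.2 V − (-12.2 V) = 24.4 V.
Required N = ⌈(139.4 − 1.76)/6.02⌉ = ⌈22.864⌉ = 23.
Step size = 24.4/8388608 V = 2.9087 µV.
RMS noise = LSB/√12 = 0.840 µV.

0.840 µV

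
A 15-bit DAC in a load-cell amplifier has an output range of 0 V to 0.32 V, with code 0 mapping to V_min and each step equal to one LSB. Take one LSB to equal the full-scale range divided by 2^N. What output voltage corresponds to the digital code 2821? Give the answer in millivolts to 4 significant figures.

27.55 mV

Range is 0.32 V. LSB = 0.32 V / 2^15.
Output = V_min + (2821/32768) × range = 0 + 0.0860901 × 0.32 V
      = 0 V + 0.0275488 V = 0.0275488 V.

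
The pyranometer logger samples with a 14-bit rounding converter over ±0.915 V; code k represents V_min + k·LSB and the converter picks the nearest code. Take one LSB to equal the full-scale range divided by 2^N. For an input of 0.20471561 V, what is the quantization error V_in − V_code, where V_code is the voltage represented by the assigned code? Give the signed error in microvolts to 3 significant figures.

−20.1 µV

Range = 0.915 − (-0.915) = 1.83 V. LSB = 1.83 V / 2^14 ≈ 111.7 µV.
Position in LSBs: (0.20471561 − (-0.915)) × 16384/1.83 = 10024.8200; rounding gives k = 10025.
V_code = V_min + k × range/2^14 = -0.915 + 10025 × 1.83/16384 = 0.20473571777 V.
V_in − V_code = 0.20471561 − (0.20473571777) = −20.1 µV.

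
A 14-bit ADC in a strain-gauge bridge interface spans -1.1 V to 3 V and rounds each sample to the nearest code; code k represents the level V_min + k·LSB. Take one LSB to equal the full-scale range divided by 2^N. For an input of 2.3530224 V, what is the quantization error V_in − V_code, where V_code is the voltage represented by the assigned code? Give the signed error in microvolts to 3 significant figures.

−96.5 µV

Range = 3 − (-1.1) = 4.1 V. LSB = 4.1 V / 2^14 ≈ 250.2 µV.
(2.3530224 − (-1.1)) / LSB = 3.4530224 × 16384/4.1 = 13798.6144. Nearest integer: k = 13799.
V_code = V_min + k × range/2^14 = -1.1 + 13799 × 4.1/16384 = 2.3531188965 V.
e = 2.3530224 − (2.3531188965) = −96.5 µV.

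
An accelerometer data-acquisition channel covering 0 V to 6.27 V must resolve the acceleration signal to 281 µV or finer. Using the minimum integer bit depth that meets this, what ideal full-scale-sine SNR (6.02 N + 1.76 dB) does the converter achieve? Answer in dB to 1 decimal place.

92.1 dB

V_FS = 6.27 V.
6.27 V / 281 µV = 22310. Since 2^14 = 16384 and 2^15 = 32768, N = 15.
SNR = 6.02 × 15 + 1.76 = 92.06 dB.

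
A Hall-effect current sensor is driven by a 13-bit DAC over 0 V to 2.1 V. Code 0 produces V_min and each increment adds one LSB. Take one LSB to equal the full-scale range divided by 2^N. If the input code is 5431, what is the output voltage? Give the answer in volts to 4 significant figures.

V_FS = 2.1 V. LSB = 2.1 V / 2^13.
V_out = 0 + 5431 × (2.1/8192) V
      = 0 V + 1.39222 V = 1.39222 V.

1.392 V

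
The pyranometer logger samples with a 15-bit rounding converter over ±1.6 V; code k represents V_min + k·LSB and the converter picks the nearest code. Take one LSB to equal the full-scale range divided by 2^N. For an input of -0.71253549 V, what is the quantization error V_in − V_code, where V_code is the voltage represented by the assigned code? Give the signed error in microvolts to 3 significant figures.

−35.5 µV

Span: 1.6 V − (-1.6 V) = 3.2 V. LSB = 3.2 V / 2^15 ≈ 97.66 µV.
Position in LSBs: (-0.71253549 − (-1.6)) × 32768/3.2 = 9087.6366; rounding gives k = 9088.
V_code = V_min + k × range/2^15 = -1.6 + 9088 × 3.2/32768 = -0.71250000000 V.
V_in − V_code = -0.71253549 − (-0.71250000000) = −35.5 µV.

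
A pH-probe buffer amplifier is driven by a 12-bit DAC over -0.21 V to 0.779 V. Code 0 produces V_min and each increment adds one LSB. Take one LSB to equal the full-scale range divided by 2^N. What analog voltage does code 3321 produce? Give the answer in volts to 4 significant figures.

0.5919 V

The full-scale span is 0.779 − (-0.21) = 0.989 V. LSB = 0.989 V / 2^12.
V_out = -0.21 + 3321 × (0.989/4096) V
      = -0.21 + 0.801872 = 0.591872 V.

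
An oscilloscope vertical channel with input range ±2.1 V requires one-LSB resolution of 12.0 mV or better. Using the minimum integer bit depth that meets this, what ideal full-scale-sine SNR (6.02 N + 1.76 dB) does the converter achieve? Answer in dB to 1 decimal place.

55.9 dB

The full-scale span is 2.1 − (-2.1) = 4.2 V.
Levels needed ≥ 4.2/12.0 mV = 350.0. 2^9 = 512 suffices, so N_min = 9.
6.02(9) + 1.76 = 55.94 dB.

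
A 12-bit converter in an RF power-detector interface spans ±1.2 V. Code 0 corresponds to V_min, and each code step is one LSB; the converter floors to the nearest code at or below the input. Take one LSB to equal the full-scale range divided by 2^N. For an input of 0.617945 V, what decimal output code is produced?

3102

Full-scale range = 1.2 V − (-1.2 V) = 2.4 V. LSB = 2.4 V / 2^12 ≈ 0.5859 mV.
code = ⌊(V_in − V_min)/LSB⌋ = ⌊(V_in − V_min) × 2^12 / range⌋
     = ⌊(0.617945 − (-1.2)) × 4096 / 2.4⌋ = ⌊1.817945 × 4096/2.4⌋
     = ⌊3102.626⌋ = 3102.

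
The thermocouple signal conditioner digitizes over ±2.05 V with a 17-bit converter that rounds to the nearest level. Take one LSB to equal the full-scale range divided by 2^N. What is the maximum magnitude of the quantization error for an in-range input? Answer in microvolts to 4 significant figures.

Span: 2.05 V − (-2.05 V) = 4.1 V.
Step size = 4.1/131072 V = 31.2805 µV.
A rounding quantizer has |error| ≤ LSB/2 = 15.64 µV.

15.64 µV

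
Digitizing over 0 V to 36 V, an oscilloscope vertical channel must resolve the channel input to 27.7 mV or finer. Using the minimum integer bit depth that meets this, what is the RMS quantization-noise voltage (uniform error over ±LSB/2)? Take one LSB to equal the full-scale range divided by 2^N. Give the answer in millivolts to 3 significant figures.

Range is 36 V.
Need 2^N ≥ 36 V / 27.7 mV = 1300 → N_min = 11.
LSB = 36 V ÷ 2^11 = 36/2048 V = 17.578 mV.
V_rms = LSB/√12 = 5.07 mV.

5.07 mV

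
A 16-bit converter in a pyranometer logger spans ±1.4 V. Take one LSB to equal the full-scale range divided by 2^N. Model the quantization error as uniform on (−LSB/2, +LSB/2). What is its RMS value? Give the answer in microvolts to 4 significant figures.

12.33 µV

Span: 1.4 V − (-1.4 V) = 2.8 V.
LSB = 2.8 V ÷ 2^16 = 2.8/65536 V = 42.7246 µV.
RMS of a uniform error over width LSB is LSB/√12 = 12.33 µV.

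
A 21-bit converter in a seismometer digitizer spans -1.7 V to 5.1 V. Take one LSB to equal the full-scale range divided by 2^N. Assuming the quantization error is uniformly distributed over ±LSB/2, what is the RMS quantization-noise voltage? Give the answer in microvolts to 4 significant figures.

Full-scale range = 5.1 V − (-1.7 V) = 6.8 V.
LSB = 6.8 V / 2^21 = 3.24249 µV.
V_rms = LSB/√12 = 3.24249 µV / √12 = 0.9360 µV.

0.9360 µV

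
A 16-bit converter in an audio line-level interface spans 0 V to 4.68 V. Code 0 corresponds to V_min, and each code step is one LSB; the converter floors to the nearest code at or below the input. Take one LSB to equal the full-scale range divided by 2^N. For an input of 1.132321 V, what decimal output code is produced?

Range is 4.68 V. LSB = 4.68 V / 2^16 ≈ 71.41 µV.
V_in − V_min = 1.132321 − (0) = 1.132321 V.
Divide by LSB: 1.132321 × 65536/4.68 = 15856.3652.
Truncating gives code 15856.

15856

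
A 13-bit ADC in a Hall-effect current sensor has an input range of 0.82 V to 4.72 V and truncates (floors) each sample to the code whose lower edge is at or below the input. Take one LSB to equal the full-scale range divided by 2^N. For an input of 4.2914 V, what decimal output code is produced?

Range = 4.72 − (0.82) = 3.9 V. LSB = 3.9 V / 2^13 ≈ 476.1 µV.
V_in − V_min = 4.2914 − (0.82) = 3.4714 V.
Divide by LSB: 3.4714 × 8192/3.9 = 7291.7202.
Truncating gives code 7291.

7291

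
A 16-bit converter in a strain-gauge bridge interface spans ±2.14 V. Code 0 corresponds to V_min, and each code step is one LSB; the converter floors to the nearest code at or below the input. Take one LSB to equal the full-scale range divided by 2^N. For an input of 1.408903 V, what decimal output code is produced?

Span: 2.14 V − (-2.14 V) = 4.28 V. LSB = 4.28 V / 2^16 ≈ 65.31 µV.
code = ⌊(V_in − V_min)/LSB⌋ = ⌊(V_in − V_min) × 2^16 / range⌋
     = ⌊(1.408903 − (-2.14)) × 65536 / 4.28⌋ = ⌊3.548903 × 65536/4.28⌋
     = ⌊54341.333⌋ = 54341.

54341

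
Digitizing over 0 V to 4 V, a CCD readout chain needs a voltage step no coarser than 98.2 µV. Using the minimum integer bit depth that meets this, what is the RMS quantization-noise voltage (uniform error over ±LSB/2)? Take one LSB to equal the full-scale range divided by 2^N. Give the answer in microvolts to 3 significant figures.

17.6 µV

Span = 4 V.
Required number of levels: 4/98.2 µV = 40733; smallest N with 2^N ≥ that is 16.
One LSB is 4 V / 65536 = 61.035 µV.
σ_q = LSB/√12 = 61.035 µV/3.4641 = 17.6 µV.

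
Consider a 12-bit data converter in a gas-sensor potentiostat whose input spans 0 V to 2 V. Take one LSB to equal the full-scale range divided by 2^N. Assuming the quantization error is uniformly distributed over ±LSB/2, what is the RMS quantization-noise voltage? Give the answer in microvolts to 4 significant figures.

141.0 µV

V_FS = 2 V.
LSB = 2 V ÷ 2^12 = 2/4096 V = 488.281 µV.
σ_q = LSB/√12 = 488.281 µV/3.4641 = 141.0 µV.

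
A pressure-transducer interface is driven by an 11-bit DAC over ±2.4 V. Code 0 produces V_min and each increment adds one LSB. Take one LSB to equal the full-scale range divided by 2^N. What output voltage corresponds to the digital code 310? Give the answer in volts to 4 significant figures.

-1.673 V

Full-scale range = 2.4 V − (-2.4 V) = 4.8 V. LSB = 4.8 V / 2^11.
V_out = -2.4 + 310 × (4.8/2048) V
      = -2.4 + 0.726563 = -1.67344 V.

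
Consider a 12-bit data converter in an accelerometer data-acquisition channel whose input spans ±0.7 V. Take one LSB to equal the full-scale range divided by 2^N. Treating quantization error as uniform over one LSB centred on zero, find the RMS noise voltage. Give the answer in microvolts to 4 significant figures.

98.67 µV

Range = 0.7 − (-0.7) = 1.4 V.
Step size = 1.4/4096 V = 341.797 µV.
For a uniform distribution on [−LSB/2, +LSB/2], V_rms = LSB/√12 = 341.797 µV/3.4641 = 98.67 µV.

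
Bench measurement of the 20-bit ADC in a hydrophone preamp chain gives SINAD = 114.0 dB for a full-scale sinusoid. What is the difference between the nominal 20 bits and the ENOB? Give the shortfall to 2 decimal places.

N_eff = (114.0 − 1.76)/6.02 = 18.6445 bits.
Shortfall = 20 − 18.6445 = 1.3555 bits.

1.36 bits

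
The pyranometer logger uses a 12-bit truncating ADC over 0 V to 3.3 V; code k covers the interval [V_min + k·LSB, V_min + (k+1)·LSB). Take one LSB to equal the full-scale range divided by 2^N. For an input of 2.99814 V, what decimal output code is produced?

Range is 3.3 V. LSB = 3.3 V / 2^12 ≈ 0.8057 mV.
code = ⌊(V_in − V_min)/LSB⌋ = ⌊(V_in − V_min) × 2^12 / range⌋
     = ⌊(2.99814 − (0)) × 4096 / 3.3⌋ = ⌊2.99814 × 4096/3.3⌋
     = ⌊3721.328⌋ = 3721.

3721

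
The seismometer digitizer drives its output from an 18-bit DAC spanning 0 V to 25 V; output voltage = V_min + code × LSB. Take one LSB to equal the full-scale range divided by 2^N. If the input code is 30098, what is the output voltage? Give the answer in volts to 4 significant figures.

2.870 V

Full-scale range = 25 V. LSB = 25 V / 2^18.
V_out = 0 + 30098 × (25/262144) V
      = 0 V + 2.87037 V = 2.87037 V.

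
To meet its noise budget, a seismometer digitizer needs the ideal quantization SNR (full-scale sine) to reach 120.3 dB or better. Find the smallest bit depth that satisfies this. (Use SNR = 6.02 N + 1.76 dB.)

Required N = ⌈(120.3 − 1.76)/6.02⌉ = ⌈19.691⌉ = 20.

20 bits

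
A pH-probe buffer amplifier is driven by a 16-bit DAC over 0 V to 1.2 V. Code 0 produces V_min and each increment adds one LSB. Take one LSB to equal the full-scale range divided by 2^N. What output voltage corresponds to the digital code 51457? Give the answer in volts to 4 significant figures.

0.9422 V

Range is 1.2 V. LSB = 1.2 V / 2^16.
Output = V_min + (51457/65536) × range = 0 + 0.785172 × 1.2 V
      = 0 + 0.942206 = 0.942206 V.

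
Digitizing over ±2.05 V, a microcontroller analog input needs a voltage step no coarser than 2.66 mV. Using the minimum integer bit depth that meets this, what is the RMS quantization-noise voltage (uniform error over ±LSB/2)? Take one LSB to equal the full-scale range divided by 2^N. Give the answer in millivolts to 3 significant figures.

Span: 2.05 V − (-2.05 V) = 4.1 V.
Need 2^N ≥ 4.1 V / 2.66 mV = 1541 → N_min = 11.
LSB = 4.1 V / 2^11 = 2.0020 mV.
V_rms = LSB/√12 = 0.578 mV.

0.578 mV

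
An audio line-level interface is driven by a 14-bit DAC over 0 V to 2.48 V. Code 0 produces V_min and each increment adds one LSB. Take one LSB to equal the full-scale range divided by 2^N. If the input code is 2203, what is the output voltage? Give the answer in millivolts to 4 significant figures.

333.5 mV

Full-scale range = 2.48 V. LSB = 2.48 V / 2^14.
Output = V_min + (2203/16384) × range = 0 + 0.134460 × 2.48 V
      = 0 + 0.333462 = 0.333462 V.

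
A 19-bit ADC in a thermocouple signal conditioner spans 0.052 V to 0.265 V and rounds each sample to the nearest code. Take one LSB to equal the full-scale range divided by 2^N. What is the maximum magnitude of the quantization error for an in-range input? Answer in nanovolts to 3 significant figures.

203 nV

Range = 0.265 − (0.052) = 0.213 V.
LSB = 0.213 V ÷ 2^19 = 0.213/524288 V = 406.27 nV.
A rounding quantizer has |error| ≤ LSB/2 = 203 nV.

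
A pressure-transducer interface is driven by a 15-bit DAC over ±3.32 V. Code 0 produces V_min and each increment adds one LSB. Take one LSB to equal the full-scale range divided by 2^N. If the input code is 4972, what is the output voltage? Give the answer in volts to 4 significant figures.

-2.312 V

Range = 3.32 − (-3.32) = 6.64 V. LSB = 6.64 V / 2^15.
Output = V_min + (4972/32768) × range = -3.32 + 0.151733 × 6.64 V
      = -3.32 + 1.00751 = -2.31249 V.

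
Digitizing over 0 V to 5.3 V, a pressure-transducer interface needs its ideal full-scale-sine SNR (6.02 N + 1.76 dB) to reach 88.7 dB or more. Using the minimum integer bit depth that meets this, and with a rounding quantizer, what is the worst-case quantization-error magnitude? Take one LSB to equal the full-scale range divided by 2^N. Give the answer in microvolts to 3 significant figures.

V_FS = 5.3 V.
Required N = ⌈(88.7 − 1.76)/6.02⌉ = ⌈14.442⌉ = 15.
One LSB is 5.3 V / 32768 = 161.74 µV.
|e|_max = LSB/2 = 80.9 µV.

80.9 µV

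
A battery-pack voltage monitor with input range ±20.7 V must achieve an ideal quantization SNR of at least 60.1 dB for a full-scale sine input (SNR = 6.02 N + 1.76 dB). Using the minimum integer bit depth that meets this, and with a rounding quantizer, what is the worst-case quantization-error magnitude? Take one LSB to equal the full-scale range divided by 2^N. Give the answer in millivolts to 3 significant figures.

The full-scale span is 20.7 − (-20.7) = 41.4 V.
Solving 6.02 N ≥ 60.1 − 1.76: N ≥ 9.691. Round up → N = 10.
One LSB is 41.4 V / 1024 = 40.430 mV.
Max error for round-to-nearest is LSB/2 = 20.2 mV.

20.2 mV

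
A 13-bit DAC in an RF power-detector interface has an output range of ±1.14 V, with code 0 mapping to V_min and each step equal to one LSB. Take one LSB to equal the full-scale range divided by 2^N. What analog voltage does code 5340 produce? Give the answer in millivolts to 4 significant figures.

Range = 1.14 − (-1.14) = 2.28 V. LSB = 2.28 V / 2^13.
Output = V_min + (5340/8192) × range = -1.14 + 0.651855 × 2.28 V
      = -1.14 + 1.48623 = 0.346230 V.

346.2 mV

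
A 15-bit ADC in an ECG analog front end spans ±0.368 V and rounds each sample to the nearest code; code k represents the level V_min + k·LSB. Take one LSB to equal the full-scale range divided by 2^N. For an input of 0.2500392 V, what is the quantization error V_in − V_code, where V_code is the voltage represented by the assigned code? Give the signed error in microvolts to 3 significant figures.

+4.04 µV

Full-scale range = 0.368 V − (-0.368 V) = 0.736 V. LSB = 0.736 V / 2^15 ≈ 22.46 µV.
(0.2500392 − (-0.368)) / LSB = 0.6180392 × 32768/0.736 = 27516.1800. Nearest integer: k = 27516.
V_code = -0.368 + (27516/32768) × 0.736 = 0.25003515625 V.
V_in − V_code = 0.2500392 − (0.25003515625) = +4.04 µV.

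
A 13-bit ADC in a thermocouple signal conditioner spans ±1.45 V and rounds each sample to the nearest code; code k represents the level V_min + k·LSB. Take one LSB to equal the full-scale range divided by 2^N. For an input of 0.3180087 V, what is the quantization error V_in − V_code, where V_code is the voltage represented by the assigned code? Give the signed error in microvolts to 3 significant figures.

+113 µV

Range = 1.45 − (-1.45) = 2.9 V. LSB = 2.9 V / 2^13 ≈ 354.0 µV.
Position in LSBs: (0.3180087 − (-1.45)) × 8192/2.9 = 4994.3197; rounding gives k = 4994.
Reconstructed level: -1.45 + 4994 × 2.9/8192 V = 0.3178955078 V.
e = 0.3180087 − (0.3178955078) = +113 µV.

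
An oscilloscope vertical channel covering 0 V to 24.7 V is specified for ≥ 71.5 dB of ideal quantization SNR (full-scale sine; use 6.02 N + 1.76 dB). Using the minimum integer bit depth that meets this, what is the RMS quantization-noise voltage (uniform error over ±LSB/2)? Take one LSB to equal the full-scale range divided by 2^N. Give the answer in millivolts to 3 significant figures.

1.74 mV

Span = 24.7 V.
Required N = ⌈(71.5 − 1.76)/6.02⌉ = ⌈11.585⌉ = 12.
Step size = 24.7/4096 V = 6.0303 mV.
V_rms = LSB/√12 = 1.74 mV.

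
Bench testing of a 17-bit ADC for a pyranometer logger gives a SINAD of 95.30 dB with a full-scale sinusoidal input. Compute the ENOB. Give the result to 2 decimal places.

(95.30 − 1.76) / 6.02 = 93.54/6.02 = 15.5382 effective bits.

15.54 bits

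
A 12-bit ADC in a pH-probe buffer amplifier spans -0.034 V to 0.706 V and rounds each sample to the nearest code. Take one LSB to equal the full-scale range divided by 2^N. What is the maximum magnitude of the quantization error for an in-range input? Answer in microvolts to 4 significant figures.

90.33 µV

Range = 0.706 − (-0.034) = 0.74 V.
One LSB is 0.74 V / 4096 = 180.664 µV.
Worst-case error for round-to-nearest is half an LSB: 90.33 µV.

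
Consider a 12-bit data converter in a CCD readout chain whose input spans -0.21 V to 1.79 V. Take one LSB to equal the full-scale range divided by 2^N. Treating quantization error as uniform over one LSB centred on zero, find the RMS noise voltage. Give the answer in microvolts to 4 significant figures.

The full-scale span is 1.79 − (-0.21) = 2 V.
One LSB is 2 V / 4096 = 488.281 µV.
For a uniform distribution on [−LSB/2, +LSB/2], V_rms = LSB/√12 = 488.281 µV/3.4641 = 141.0 µV.

141.0 µV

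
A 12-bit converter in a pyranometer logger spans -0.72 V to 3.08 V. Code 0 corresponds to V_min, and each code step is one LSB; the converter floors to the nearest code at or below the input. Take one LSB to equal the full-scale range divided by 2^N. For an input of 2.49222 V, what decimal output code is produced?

3462

The full-scale span is 3.08 − (-0.72) = 3.8 V. LSB = 3.8 V / 2^12 ≈ 0.9277 mV.
V_in − V_min = 2.49222 − (-0.72) = 3.21222 V.
Divide by LSB: 3.21222 × 4096/3.8 = 3462.4350.
Truncating gives code 3462.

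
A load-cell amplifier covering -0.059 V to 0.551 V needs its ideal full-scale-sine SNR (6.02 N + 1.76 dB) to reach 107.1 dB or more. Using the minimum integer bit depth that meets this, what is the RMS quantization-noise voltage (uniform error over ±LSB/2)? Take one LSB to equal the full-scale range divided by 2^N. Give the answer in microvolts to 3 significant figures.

The full-scale span is 0.551 − (-0.059) = 0.61 V.
N ≥ (107.1 − 1.76)/6.02 = 17.498 → N_min = 18.
LSB = 0.61 V ÷ 2^18 = 0.61/262144 V = 2.3270 µV.
V_rms = LSB/√12 = 0.672 µV.

0.672 µV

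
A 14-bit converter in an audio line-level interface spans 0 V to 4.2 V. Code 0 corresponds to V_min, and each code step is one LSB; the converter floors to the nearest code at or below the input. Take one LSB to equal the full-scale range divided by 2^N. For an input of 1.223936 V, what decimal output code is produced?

4774

Span = 4.2 V. LSB = 4.2 V / 2^14 ≈ 256.3 µV.
(V_in − V_min) × 2^14/range = (1.223936 − (0)) × 16384/4.2 = 4774.516.
Floor → code = 4774.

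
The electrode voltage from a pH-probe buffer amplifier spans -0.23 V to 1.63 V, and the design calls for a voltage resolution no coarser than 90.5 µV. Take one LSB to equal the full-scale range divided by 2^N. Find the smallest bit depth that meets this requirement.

Range = 1.63 − (-0.23) = 1.86 V.
Required number of levels: 1.86/90.5 µV = 20552; smallest N with 2^N ≥ that is 15.

15 bits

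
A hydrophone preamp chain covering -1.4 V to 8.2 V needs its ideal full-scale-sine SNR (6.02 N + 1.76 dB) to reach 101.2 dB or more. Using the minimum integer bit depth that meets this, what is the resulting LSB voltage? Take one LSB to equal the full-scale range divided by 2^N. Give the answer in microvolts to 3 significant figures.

The full-scale span is 8.2 − (-1.4) = 9.6 V.
Required N = ⌈(101.2 − 1.76)/6.02⌉ = ⌈16.518⌉ = 17.
LSB = 9.6 V / 2^17 = 73.2 µV.

73.2 µV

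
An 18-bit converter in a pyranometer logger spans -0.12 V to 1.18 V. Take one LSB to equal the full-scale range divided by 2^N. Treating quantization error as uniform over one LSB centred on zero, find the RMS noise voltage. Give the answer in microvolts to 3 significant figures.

1.43 µV

Range = 1.18 − (-0.12) = 1.3 V.
One LSB is 1.3 V / 262144 = 4.9591 µV.
V_rms = LSB/√12 = 4.9591 µV / √12 = 1.43 µV.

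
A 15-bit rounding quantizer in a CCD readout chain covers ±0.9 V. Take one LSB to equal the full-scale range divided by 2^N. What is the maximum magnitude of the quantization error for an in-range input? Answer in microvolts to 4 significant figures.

The full-scale span is 0.9 − (-0.9) = 1.8 V.
One LSB is 1.8 V / 32768 = 54.9316 µV.
A rounding quantizer has |error| ≤ LSB/2 = 27.47 µV.

27.47 µV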